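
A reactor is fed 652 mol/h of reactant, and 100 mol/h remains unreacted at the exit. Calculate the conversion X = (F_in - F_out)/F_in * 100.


X = (F_in - F_out) / F_in * 100
Moles reacted = 652 - 100 = 552
X = 552 / 652 * 100
= 0.8466 * 100
= 84.66 %

84.66 %


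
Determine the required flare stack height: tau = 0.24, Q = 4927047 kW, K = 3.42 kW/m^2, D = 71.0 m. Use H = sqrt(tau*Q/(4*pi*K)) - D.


tau*Q/(4*pi*K) = 0.24 * 4927047 / (4 * pi * 3.42) = 27514.5
sqrt(27514.5) = 165.875
H = 165.875 - 71.0 = 94.88

94.88 m


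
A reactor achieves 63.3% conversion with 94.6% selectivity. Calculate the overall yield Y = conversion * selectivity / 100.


Overall yield = conversion (%) * selectivity (%) / 100
Conversion = 63.3%, Selectivity = 94.6%
Y = 63.3 * 94.6 / 100
= 59.8818 %

59.8818 %


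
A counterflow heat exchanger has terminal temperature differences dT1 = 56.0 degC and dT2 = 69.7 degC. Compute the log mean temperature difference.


LMTD = (dT1 - dT2) / ln(dT1/dT2)
= (56.0 - 69.7) / ln(56.0 / 69.7) = -13.7 / -0.218849 = 62.60

62.60 degC


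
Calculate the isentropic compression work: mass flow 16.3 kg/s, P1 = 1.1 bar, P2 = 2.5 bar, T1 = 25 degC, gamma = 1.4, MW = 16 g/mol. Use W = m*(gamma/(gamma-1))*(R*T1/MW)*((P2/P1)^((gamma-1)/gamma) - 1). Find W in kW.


Isentropic work: W = m*(gamma/(gamma-1))*(R*T1/MW)*((P2/P1)^((gamma-1)/gamma) - 1)
T1 = 25 + 273.15 = 298.15 K
Pressure ratio = 2.5 / 1.1 = 2.27273
Exponent = (1.4 - 1)/1.4 = 0.285714
(P2/P1)^exp - 1 = 2.27273^0.285714 - 1 = 0.26436
W = 16.3 * 1.4 / 0.4 * 8.314 * 298.15 / 16 * 0.26436 = 2337

2337 kW


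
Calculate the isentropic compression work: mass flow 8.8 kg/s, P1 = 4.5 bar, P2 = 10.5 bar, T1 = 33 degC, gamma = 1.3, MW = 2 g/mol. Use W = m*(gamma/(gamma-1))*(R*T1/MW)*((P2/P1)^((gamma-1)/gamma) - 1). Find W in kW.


Isentropic work: W = m*(gamma/(gamma-1))*(R*T1/MW)*((P2/P1)^((gamma-1)/gamma) - 1)
T1 = 33 + 273.15 = 306.15 K
Pressure ratio = 10.5 / 4.5 = 2.33333
Exponent = (1.3 - 1)/1.3 = 0.230769
(P2/P1)^exp - 1 = 2.33333^0.230769 - 1 = 0.215955
W = 8.8 * 1.3 / 0.3 * 8.314 * 306.15 / 2 * 0.215955 = 10480

10480 kW


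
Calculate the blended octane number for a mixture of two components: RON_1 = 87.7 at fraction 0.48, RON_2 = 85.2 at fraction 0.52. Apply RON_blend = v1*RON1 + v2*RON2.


Linear blending: RON_blend = sum(vi * RONi)
Contribution 1: 0.48 * 87.7 = 42.096
Contribution 2: 0.52 * 85.2 = 44.304
RON_blend = 42.096 + 44.304 = 86.4

86.4


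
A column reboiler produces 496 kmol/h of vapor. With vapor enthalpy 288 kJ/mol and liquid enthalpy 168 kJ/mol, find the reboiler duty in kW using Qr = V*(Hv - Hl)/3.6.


Qr = 496 * (288 - 168) / 3.6 = 496 * 120 / 3.6 = 16530

16530 kW


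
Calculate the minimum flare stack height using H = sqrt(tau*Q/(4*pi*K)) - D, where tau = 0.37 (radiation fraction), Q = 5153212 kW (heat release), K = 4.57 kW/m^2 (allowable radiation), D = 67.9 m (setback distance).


tau*Q/(4*pi*K) = 0.37 * 5153212 / (4 * pi * 4.57) = 33201.2
sqrt(33201.2) = 182.212
H = 182.212 - 67.9 = 114.3

114.3 m


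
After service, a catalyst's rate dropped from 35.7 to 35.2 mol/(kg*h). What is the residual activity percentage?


Activity (%) = (rate_used / rate_fresh) * 100
rate_used = 35.2, rate_fresh = 35.7
= (35.2 / 35.7) * 100
= 0.9860 * 100 = 98.60

98.60 %


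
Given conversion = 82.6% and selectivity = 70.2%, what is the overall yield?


Overall yield = conversion (%) * selectivity (%) / 100
Conversion = 82.6%, Selectivity = 70.2%
Y = 82.6 * 70.2 / 100
= 57.9852 %

57.9852 %


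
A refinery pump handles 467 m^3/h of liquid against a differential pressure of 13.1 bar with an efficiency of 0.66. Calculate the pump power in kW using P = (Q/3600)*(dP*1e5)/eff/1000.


Q = 467 / 3600 = 0.129722 m^3/s
P = 0.129722 * (13.1 * 1e5) / 0.66 / 1000 = 257.5

257.5 kW


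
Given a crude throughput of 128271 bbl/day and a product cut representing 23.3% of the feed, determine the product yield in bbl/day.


Crude throughput = 128271 bbl/day
Fraction yield = 23.3%
yield = throughput * fraction / 100
yield = 128271 * 23.3 / 100 = 29887.143

29887.143 bbl/day


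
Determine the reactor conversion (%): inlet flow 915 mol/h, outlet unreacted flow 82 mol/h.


X = (F_in - F_out) / F_in * 100
Moles reacted = 915 - 82 = 833
X = 833 / 915 * 100
= 0.9104 * 100
= 91.04 %

91.04 %


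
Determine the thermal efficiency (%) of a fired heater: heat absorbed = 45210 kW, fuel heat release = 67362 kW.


Furnace efficiency = Q_absorbed / Q_fuel * 100
= 45210 / 67362 * 100 = 67.11

67.11 %


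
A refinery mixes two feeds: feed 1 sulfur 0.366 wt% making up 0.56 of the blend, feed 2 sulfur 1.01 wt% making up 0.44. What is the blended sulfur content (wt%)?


Linear sulfur blending: S_blend = x1*S1 + x2*S2
Contribution 1: 0.56 * 0.366 = 0.20496 wt%
Contribution 2: 0.44 * 1.01 = 0.4444 wt%
S_blend = 0.20496 + 0.4444 = 0.64936

0.64936 wt%


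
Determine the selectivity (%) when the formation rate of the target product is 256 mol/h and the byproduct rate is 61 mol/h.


Selectivity = desired / (desired + undesired) * 100
Total products = 256 + 61 = 317 mol/h
S = 256 / 317 * 100
= 0.8076 * 100
= 80.76 %

80.76 %


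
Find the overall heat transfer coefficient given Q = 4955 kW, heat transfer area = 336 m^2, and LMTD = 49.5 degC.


From Q = U*A*LMTD, U = Q / (A * LMTD)
U = 4955 / (336 * 49.5) = 4955 / 16632 = 0.2979

0.2979 kW/(m^2*K)


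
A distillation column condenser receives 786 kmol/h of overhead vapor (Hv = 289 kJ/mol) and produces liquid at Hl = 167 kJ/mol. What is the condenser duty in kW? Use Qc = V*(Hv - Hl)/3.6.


Qc = 786 * (289 - 167) / 3.6 = 786 * 122 / 3.6 = 26640

26640 kW


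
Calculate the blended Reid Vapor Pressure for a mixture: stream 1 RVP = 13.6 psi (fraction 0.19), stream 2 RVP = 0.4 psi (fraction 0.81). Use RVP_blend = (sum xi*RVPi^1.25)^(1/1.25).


Chevron index: RVP_blend = (sum xi*RVPi^1.25)^(1/1.25)
RVP^1.25 terms: 0.19 * 13.6^1.25 + 0.81 * 0.4^1.25 = 5.2199
RVP_blend = 5.2199^(1/1.25) = 3.751

3.751 psi


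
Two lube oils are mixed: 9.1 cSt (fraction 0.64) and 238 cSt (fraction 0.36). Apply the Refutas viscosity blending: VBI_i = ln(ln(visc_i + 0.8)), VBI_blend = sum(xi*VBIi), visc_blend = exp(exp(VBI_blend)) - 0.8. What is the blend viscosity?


Refutas method: VBN_i = 14.534*ln(ln(visc_i + 0.8)) + 10.975, blended linearly by mass fraction; since VBN is linear in VBI_i = ln(ln(visc_i + 0.8)) and the fractions sum to 1, blend VBI directly: visc = exp(exp(VBI_blend)) - 0.8
VBI_1 = ln(ln(9.1 + 0.8)) = 0.829658
VBI_2 = ln(ln(238 + 0.8)) = 1.70031
VBI_blend = 0.64 * 0.829658 + 0.36 * 1.70031 = 1.14309
visc_blend = exp(exp(1.14309)) - 0.8 = 22.22

22.22 cSt


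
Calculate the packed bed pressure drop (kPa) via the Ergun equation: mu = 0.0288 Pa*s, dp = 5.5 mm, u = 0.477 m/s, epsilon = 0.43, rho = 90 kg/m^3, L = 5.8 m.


dp = 5.5 mm = 0.0055 m
Viscous term = 150*0.0288*0.477*(1-0.43)^2 / (0.0055^2*0.43^3) = 278369
Inertial term = 1.75*90*0.477^2*(1-0.43) / (0.0055*0.43^3) = 46711.5
dP/L = 278369 + 46711.5 = 325080 Pa/m
dP = 325080 * 5.8 / 1000 = 1885 kPa

1885 kPa


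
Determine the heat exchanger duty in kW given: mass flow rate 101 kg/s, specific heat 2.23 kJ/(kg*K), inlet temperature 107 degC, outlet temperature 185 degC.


Q = m_dot * cp * delta_T
delta_T = 185 - 107 = 78 K
Q = 101 * 2.23 * 78
= 225.23 * 78
= 17567.94 kW

17567.94 kW


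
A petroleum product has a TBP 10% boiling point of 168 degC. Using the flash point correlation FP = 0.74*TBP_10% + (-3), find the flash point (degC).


FP = 0.74 * 168 + (-3) = 121.32

121.32 degC


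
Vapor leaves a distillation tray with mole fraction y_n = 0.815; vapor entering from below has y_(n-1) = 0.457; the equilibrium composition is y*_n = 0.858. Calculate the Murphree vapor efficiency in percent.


Murphree vapor efficiency: EMV = (y_n - y_(n-1)) / (y*_n - y_(n-1)) * 100
EMV = (0.815 - 0.457) / (0.858 - 0.457) * 100 = 0.358 / 0.401 * 100 = 89.28

89.28 %


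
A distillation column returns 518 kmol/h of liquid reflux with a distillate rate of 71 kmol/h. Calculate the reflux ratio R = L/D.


Reflux ratio definition: R = L / D (liquid returned / distillate withdrawn)
L = 518 kmol/h, D = 71 kmol/h
R = 518 / 71 = 7.296

7.296


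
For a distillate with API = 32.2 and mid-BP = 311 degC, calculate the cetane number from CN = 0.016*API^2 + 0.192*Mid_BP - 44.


CN = 0.016 * 32.2^2 + 0.192 * 311 - 44
CN = 16.58944 + 59.712 - 44 = 32.30144

32.30144


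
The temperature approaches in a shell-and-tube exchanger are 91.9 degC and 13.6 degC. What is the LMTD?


LMTD = (dT1 - dT2) / ln(dT1/dT2)
= (91.9 - 13.6) / ln(91.9 / 13.6) = 78.3 / 1.91063 = 40.98

40.98 degC


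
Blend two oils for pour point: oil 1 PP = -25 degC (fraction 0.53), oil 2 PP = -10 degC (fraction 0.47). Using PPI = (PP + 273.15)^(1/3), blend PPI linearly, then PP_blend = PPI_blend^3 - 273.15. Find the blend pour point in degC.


PPI_1 = (-25 + 273.15)^(1/3) = 6.284028
PPI_2 = (-10 + 273.15)^(1/3) = 6.408176
PPI_blend = 0.53 * 6.284028 + 0.47 * 6.408176 = 6.342378
PP_blend = 6.342378^3 - 273.15 = 255.127 - 273.15 = -18.02

-18.02 degC


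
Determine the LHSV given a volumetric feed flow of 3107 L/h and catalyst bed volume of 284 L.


LHSV = volumetric feed rate / catalyst volume
= 3107 L/h / 284 L
= 10.94 h^-1

10.94 h^-1


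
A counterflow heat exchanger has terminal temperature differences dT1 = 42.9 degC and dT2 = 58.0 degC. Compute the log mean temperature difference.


LMTD = (dT1 - dT2) / ln(dT1/dT2)
= (42.9 - 58.0) / ln(42.9 / 58.0) = -15.1 / -0.301571 = 50.07

50.07 degC


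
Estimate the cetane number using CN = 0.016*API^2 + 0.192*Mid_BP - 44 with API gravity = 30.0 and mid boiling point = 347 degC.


CN = 0.016 * 30.0^2 + 0.192 * 347 - 44
CN = 14.4 + 66.624 - 44 = 37.024

37.024


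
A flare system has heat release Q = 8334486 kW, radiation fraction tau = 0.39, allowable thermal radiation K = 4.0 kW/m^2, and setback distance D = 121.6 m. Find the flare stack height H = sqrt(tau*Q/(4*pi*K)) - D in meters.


tau*Q/(4*pi*K) = 0.39 * 8334486 / (4 * pi * 4.0) = 64665.6
sqrt(64665.6) = 254.294
H = 254.294 - 121.6 = 132.7

132.7 m


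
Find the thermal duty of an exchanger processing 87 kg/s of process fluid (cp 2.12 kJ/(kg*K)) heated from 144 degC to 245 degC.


Q = m_dot * cp * delta_T
delta_T = 245 - 144 = 101 K
Q = 87 * 2.12 * 101
= 184.44 * 101
= 18628.44 kW

18628.44 kW


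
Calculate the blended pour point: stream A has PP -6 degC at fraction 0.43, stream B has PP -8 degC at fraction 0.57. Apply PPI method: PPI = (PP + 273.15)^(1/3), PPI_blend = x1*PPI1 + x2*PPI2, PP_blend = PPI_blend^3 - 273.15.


PPI_1 = (-6 + 273.15)^(1/3) = 6.440482
PPI_2 = (-8 + 273.15)^(1/3) = 6.42437
PPI_blend = 0.43 * 6.440482 + 0.57 * 6.42437 = 6.431298
PP_blend = 6.431298^3 - 273.15 = 266.0087 - 273.15 = -7.14

-7.14 degC


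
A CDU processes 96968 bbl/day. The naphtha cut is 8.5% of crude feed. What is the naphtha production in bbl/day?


Crude throughput = 96968 bbl/day
Fraction yield = 8.5%
yield = throughput * fraction / 100
yield = 96968 * 8.5 / 100 = 8242.28

8242.28 bbl/day


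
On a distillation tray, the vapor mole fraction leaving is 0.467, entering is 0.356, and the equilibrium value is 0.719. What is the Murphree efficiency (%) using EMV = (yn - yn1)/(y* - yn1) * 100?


Murphree vapor efficiency: EMV = (y_n - y_(n-1)) / (y*_n - y_(n-1)) * 100
EMV = (0.467 - 0.356) / (0.719 - 0.356) * 100 = 0.111 / 0.363 * 100 = 30.58

30.58 %


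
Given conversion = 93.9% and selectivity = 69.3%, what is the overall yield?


Overall yield = conversion (%) * selectivity (%) / 100
Conversion = 93.9%, Selectivity = 69.3%
Y = 93.9 * 69.3 / 100
= 65.0727 %

65.0727 %


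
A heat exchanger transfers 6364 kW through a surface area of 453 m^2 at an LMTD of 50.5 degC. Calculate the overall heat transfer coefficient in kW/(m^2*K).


From Q = U*A*LMTD, U = Q / (A * LMTD)
U = 6364 / (453 * 50.5) = 6364 / 22876.5 = 0.2782

0.2782 kW/(m^2*K)


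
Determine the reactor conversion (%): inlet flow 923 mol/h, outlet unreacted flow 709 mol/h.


X = (F_in - F_out) / F_in * 100
Moles reacted = 923 - 709 = 214
X = 214 / 923 * 100
= 0.2319 * 100
= 23.19 %

23.19 %


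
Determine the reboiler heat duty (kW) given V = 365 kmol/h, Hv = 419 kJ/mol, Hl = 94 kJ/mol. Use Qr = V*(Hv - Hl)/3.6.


Qr = 365 * (419 - 94) / 3.6 = 365 * 325 / 3.6 = 32950

32950 kW


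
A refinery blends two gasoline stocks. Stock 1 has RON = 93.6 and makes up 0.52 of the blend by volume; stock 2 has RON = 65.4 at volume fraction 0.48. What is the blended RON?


Linear blending: RON_blend = sum(vi * RONi)
Contribution 1: 0.52 * 93.6 = 48.672
Contribution 2: 0.48 * 65.4 = 31.392
RON_blend = 48.672 + 31.392 = 80.064

80.064


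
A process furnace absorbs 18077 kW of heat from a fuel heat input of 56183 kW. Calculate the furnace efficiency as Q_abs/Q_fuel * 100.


Furnace efficiency = Q_absorbed / Q_fuel * 100
= 18077 / 56183 * 100 = 32.18

32.18 %


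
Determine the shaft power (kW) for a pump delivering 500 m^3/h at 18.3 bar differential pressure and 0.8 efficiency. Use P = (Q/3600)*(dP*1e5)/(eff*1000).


Q = 500 / 3600 = 0.138889 m^3/s
P = 0.138889 * (18.3 * 1e5) / 0.8 / 1000 = 317.7

317.7 kW


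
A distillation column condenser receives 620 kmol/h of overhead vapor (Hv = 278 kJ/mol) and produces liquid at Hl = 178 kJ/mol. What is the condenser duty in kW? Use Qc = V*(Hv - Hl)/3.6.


Qc = 620 * (278 - 178) / 3.6 = 620 * 100 / 3.6 = 17220

17220 kW


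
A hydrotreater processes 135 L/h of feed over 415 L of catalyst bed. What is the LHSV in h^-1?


LHSV = volumetric feed rate / catalyst volume
= 135 L/h / 415 L
= 0.3253 h^-1

0.3253 h^-1


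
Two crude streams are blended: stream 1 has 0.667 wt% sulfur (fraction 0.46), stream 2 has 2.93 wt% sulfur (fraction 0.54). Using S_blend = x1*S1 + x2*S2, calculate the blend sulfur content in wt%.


Linear sulfur blending: S_blend = x1*S1 + x2*S2
Contribution 1: 0.46 * 0.667 = 0.30682 wt%
Contribution 2: 0.54 * 2.93 = 1.5822 wt%
S_blend = 0.30682 + 1.5822 = 1.88902

1.88902 wt%


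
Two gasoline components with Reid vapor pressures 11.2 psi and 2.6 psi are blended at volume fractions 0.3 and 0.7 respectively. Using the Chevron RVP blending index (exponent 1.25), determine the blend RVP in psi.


Chevron index: RVP_blend = (sum xi*RVPi^1.25)^(1/1.25)
RVP^1.25 terms: 0.3 * 11.2^1.25 + 0.7 * 2.6^1.25 = 8.4578
RVP_blend = 8.4578^(1/1.25) = 5.518

5.518 psi


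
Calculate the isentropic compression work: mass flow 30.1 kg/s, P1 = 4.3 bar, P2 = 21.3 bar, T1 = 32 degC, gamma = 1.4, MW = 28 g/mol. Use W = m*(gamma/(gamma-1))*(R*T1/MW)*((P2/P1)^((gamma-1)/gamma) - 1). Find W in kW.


Isentropic work: W = m*(gamma/(gamma-1))*(R*T1/MW)*((P2/P1)^((gamma-1)/gamma) - 1)
T1 = 32 + 273.15 = 305.15 K
Pressure ratio = 21.3 / 4.3 = 4.95349
Exponent = (1.4 - 1)/1.4 = 0.285714
(P2/P1)^exp - 1 = 4.95349^0.285714 - 1 = 0.579595
W = 30.1 * 1.4 / 0.4 * 8.314 * 305.15 / 28 * 0.579595 = 5533

5533 kW


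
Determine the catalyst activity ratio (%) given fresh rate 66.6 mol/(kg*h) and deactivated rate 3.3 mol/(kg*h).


Activity (%) = (rate_used / rate_fresh) * 100
rate_used = 3.3, rate_fresh = 66.6
= (3.3 / 66.6) * 100
= 0.04955 * 100 = 4.955

4.955 %


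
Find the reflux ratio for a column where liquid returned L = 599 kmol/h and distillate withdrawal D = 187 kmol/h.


Reflux ratio definition: R = L / D (liquid returned / distillate withdrawn)
L = 599 kmol/h, D = 187 kmol/h
R = 599 / 187 = 3.203

3.203


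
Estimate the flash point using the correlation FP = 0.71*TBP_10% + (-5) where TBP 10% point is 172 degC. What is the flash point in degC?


FP = 0.71 * 172 + (-5) = 117.12

117.12 degC


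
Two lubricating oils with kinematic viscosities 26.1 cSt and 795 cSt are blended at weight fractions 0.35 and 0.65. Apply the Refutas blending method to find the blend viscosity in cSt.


Refutas method: VBN_i = 14.534*ln(ln(visc_i + 0.8)) + 10.975, blended linearly by mass fraction; since VBN is linear in VBI_i = ln(ln(visc_i + 0.8)) and the fractions sum to 1, blend VBI directly: visc = exp(exp(VBI_blend)) - 0.8
VBI_1 = ln(ln(26.1 + 0.8)) = 1.19153
VBI_2 = ln(ln(795 + 0.8)) = 1.89902
VBI_blend = 0.35 * 1.19153 + 0.65 * 1.89902 = 1.6514
visc_blend = exp(exp(1.6514)) - 0.8 = 183.1

183.1 cSt


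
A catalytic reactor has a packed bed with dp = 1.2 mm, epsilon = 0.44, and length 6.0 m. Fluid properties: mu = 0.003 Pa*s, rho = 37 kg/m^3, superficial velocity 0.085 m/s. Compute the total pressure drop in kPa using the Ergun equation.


dp = 1.2 mm = 0.0012 m
Viscous term = 150*0.003*0.085*(1-0.44)^2 / (0.0012^2*0.44^3) = 97788.3
Inertial term = 1.75*37*0.085^2*(1-0.44) / (0.0012*0.44^3) = 2562.87
dP/L = 97788.3 + 2562.87 = 100351 Pa/m
dP = 100351 * 6.0 / 1000 = 602.1 kPa

602.1 kPa


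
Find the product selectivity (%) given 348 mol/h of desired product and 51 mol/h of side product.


Selectivity = desired / (desired + undesired) * 100
Total products = 348 + 51 = 399 mol/h
S = 348 / 399 * 100
= 0.8722 * 100
= 87.22 %

87.22 %


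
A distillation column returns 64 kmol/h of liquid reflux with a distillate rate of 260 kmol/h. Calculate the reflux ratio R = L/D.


Reflux ratio definition: R = L / D (liquid returned / distillate withdrawn)
L = 64 kmol/h, D = 260 kmol/h
R = 64 / 260 = 0.2462

0.2462


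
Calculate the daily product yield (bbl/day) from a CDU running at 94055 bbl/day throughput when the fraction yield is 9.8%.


Crude throughput = 94055 bbl/day
Fraction yield = 9.8%
yield = throughput * fraction / 100
yield = 94055 * 9.8 / 100 = 9217.39

9217.39 bbl/day


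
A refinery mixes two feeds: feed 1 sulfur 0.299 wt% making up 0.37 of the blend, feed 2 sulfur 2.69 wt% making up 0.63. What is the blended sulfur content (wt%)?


Linear sulfur blending: S_blend = x1*S1 + x2*S2
Contribution 1: 0.37 * 0.299 = 0.11063 wt%
Contribution 2: 0.63 * 2.69 = 1.6947 wt%
S_blend = 0.11063 + 1.6947 = 1.80533

1.80533 wt%


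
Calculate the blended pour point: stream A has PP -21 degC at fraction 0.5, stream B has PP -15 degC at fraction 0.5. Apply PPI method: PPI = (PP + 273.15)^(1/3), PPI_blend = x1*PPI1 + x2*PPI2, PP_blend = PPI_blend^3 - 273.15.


PPI_1 = (-21 + 273.15)^(1/3) = 6.317613
PPI_2 = (-15 + 273.15)^(1/3) = 6.36733
PPI_blend = 0.5 * 6.317613 + 0.5 * 6.36733 = 6.342472
PP_blend = 6.342472^3 - 273.15 = 255.1383 - 273.15 = -18.01

-18.01 degC


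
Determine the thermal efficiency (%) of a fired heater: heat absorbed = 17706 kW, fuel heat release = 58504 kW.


Furnace efficiency = Q_absorbed / Q_fuel * 100
= 17706 / 58504 * 100 = 30.26

30.26 %


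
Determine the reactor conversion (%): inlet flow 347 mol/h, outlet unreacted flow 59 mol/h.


X = (F_in - F_out) / F_in * 100
Moles reacted = 347 - 59 = 288
X = 288 / 347 * 100
= 0.8300 * 100
= 83.00 %

83.00 %


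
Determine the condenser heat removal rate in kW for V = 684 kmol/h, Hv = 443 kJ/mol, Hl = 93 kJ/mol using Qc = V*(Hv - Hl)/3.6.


Qc = 684 * (443 - 93) / 3.6 = 684 * 350 / 3.6 = 66500

66500 kW


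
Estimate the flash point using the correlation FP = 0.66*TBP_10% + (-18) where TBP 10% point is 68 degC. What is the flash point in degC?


FP = 0.66 * 68 + (-18) = 26.88

26.88 degC


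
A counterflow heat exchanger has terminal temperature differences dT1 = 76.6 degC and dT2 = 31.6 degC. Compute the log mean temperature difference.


LMTD = (dT1 - dT2) / ln(dT1/dT2)
= (76.6 - 31.6) / ln(76.6 / 31.6) = 45 / 0.88544 = 50.82

50.82 degC


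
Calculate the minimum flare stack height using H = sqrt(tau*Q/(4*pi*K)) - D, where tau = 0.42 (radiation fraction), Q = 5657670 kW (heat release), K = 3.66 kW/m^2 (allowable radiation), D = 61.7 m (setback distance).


tau*Q/(4*pi*K) = 0.42 * 5657670 / (4 * pi * 3.66) = 51664.9
sqrt(51664.9) = 227.299
H = 227.299 - 61.7 = 165.6

165.6 m


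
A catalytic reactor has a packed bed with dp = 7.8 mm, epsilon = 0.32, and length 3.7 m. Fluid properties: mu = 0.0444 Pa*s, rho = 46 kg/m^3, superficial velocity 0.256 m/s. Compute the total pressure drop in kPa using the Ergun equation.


dp = 7.8 mm = 0.0078 m
Viscous term = 150*0.0444*0.256*(1-0.32)^2 / (0.0078^2*0.32^3) = 395451
Inertial term = 1.75*46*0.256^2*(1-0.32) / (0.0078*0.32^3) = 14035.9
dP/L = 395451 + 14035.9 = 409487 Pa/m
dP = 409487 * 3.7 / 1000 = 1515 kPa

1515 kPa


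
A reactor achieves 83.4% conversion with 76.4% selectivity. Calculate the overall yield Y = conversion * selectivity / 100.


Overall yield = conversion (%) * selectivity (%) / 100
Conversion = 83.4%, Selectivity = 76.4%
Y = 83.4 * 76.4 / 100
= 63.7176 %

63.7176 %


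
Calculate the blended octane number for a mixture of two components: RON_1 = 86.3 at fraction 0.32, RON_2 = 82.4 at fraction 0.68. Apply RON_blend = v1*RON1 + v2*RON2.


Linear blending: RON_blend = sum(vi * RONi)
Contribution 1: 0.32 * 86.3 = 27.616
Contribution 2: 0.68 * 82.4 = 56.032
RON_blend = 27.616 + 56.032 = 83.648

83.648


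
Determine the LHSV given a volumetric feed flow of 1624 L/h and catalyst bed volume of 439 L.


LHSV = volumetric feed rate / catalyst volume
= 1624 L/h / 439 L
= 3.699 h^-1

3.699 h^-1


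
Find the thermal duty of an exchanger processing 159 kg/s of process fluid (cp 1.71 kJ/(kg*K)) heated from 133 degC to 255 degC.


Q = m_dot * cp * delta_T
delta_T = 255 - 133 = 122 K
Q = 159 * 1.71 * 122
= 271.89 * 122
= 33170.58 kW

33170.58 kW


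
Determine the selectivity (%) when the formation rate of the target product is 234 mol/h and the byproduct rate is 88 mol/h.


Selectivity = desired / (desired + undesired) * 100
Total products = 234 + 88 = 322 mol/h
S = 234 / 322 * 100
= 0.7267 * 100
= 72.67 %

72.67 %


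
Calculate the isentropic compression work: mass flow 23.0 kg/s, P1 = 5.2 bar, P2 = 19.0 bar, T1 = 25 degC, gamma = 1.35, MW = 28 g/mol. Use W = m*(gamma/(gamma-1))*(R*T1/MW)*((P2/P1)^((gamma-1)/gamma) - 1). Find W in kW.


Isentropic work: W = m*(gamma/(gamma-1))*(R*T1/MW)*((P2/P1)^((gamma-1)/gamma) - 1)
T1 = 25 + 273.15 = 298.15 K
Pressure ratio = 19.0 / 5.2 = 3.65385
Exponent = (1.35 - 1)/1.35 = 0.259259
(P2/P1)^exp - 1 = 3.65385^0.259259 - 1 = 0.399259
W = 23.0 * 1.35 / 0.35 * 8.314 * 298.15 / 28 * 0.399259 = 3136

3136 kW


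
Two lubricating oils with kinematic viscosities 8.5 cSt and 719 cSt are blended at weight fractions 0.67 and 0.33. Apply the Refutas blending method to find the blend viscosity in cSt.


Refutas method: VBN_i = 14.534*ln(ln(visc_i + 0.8)) + 10.975, blended linearly by mass fraction; since VBN is linear in VBI_i = ln(ln(visc_i + 0.8)) and the fractions sum to 1, blend VBI directly: visc = exp(exp(VBI_blend)) - 0.8
VBI_1 = ln(ln(8.5 + 0.8)) = 0.802008
VBI_2 = ln(ln(719 + 0.8)) = 1.88388
VBI_blend = 0.67 * 0.802008 + 0.33 * 1.88388 = 1.15903
visc_blend = exp(exp(1.15903)) - 0.8 = 23.41

23.41 cSt


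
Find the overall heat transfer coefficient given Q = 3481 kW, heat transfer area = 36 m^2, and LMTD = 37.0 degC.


From Q = U*A*LMTD, U = Q / (A * LMTD)
U = 3481 / (36 * 37.0) = 3481 / 1332 = 2.613

2.613 kW/(m^2*K)


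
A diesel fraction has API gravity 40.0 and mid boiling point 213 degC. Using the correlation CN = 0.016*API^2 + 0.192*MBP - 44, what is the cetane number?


CN = 0.016 * 40.0^2 + 0.192 * 213 - 44
CN = 25.6 + 40.896 - 44 = 22.496

22.496


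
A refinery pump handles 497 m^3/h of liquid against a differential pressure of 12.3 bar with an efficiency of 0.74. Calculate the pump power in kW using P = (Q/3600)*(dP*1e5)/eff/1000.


Q = 497 / 3600 = 0.138056 m^3/s
P = 0.138056 * (12.3 * 1e5) / 0.74 / 1000 = 229.5

229.5 kW


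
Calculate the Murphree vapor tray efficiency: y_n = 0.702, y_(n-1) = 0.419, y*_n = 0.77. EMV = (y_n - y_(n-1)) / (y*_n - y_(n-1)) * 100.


Murphree vapor efficiency: EMV = (y_n - y_(n-1)) / (y*_n - y_(n-1)) * 100
EMV = (0.702 - 0.419) / (0.77 - 0.419) * 100 = 0.283 / 0.351 * 100 = 80.63

80.63 %


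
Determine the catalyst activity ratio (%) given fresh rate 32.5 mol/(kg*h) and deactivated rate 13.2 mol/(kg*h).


Activity (%) = (rate_used / rate_fresh) * 100
rate_used = 13.2, rate_fresh = 32.5
= (13.2 / 32.5) * 100
= 0.4062 * 100 = 40.62

40.62 %


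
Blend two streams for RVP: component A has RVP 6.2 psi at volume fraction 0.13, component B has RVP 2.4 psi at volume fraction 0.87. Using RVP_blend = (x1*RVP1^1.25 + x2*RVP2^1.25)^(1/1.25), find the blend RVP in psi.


Chevron index: RVP_blend = (sum xi*RVPi^1.25)^(1/1.25)
RVP^1.25 terms: 0.13 * 6.2^1.25 + 0.87 * 2.4^1.25 = 3.8707
RVP_blend = 3.8707^(1/1.25) = 2.953

2.953 psi


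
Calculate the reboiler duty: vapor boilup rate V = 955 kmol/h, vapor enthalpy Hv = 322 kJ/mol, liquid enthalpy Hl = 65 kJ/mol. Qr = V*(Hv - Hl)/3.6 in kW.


Qr = 955 * (322 - 65) / 3.6 = 955 * 257 / 3.6 = 68180

68180 kW


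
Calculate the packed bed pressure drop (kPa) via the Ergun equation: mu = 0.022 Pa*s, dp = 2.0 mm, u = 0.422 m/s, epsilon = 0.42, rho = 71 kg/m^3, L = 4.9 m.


dp = 2.0 mm = 0.002 m
Viscous term = 150*0.022*0.422*(1-0.42)^2 / (0.002^2*0.42^3) = 1580790
Inertial term = 1.75*71*0.422^2*(1-0.42) / (0.002*0.42^3) = 86610.7
dP/L = 1580790 + 86610.7 = 1667400 Pa/m
dP = 1667400 * 4.9 / 1000 = 8170 kPa

8170 kPa


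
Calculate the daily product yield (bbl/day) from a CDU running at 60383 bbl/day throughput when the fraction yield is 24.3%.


Crude throughput = 60383 bbl/day
Fraction yield = 24.3%
yield = throughput * fraction / 100
yield = 60383 * 24.3 / 100 = 14673.069

14673.069 bbl/day


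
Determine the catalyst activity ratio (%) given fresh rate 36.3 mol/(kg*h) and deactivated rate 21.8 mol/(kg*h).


Activity (%) = (rate_used / rate_fresh) * 100
rate_used = 21.8, rate_fresh = 36.3
= (21.8 / 36.3) * 100
= 0.6006 * 100 = 60.06

60.06 %


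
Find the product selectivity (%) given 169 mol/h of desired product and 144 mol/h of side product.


Selectivity = desired / (desired + undesired) * 100
Total products = 169 + 144 = 313 mol/h
S = 169 / 313 * 100
= 0.5399 * 100
= 53.99 %

53.99 %


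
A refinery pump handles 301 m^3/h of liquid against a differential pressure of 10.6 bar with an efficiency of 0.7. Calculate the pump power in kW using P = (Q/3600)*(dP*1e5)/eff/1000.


Q = 301 / 3600 = 0.0836111 m^3/s
P = 0.0836111 * (10.6 * 1e5) / 0.7 / 1000 = 126.6

126.6 kW


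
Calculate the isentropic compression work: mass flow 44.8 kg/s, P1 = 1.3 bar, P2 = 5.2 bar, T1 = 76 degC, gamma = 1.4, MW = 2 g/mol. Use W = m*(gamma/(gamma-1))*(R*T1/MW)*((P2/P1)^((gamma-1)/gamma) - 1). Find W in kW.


Isentropic work: W = m*(gamma/(gamma-1))*(R*T1/MW)*((P2/P1)^((gamma-1)/gamma) - 1)
T1 = 76 + 273.15 = 349.15 K
Pressure ratio = 5.2 / 1.3 = 4
Exponent = (1.4 - 1)/1.4 = 0.285714
(P2/P1)^exp - 1 = 4^0.285714 - 1 = 0.485994
W = 44.8 * 1.4 / 0.4 * 8.314 * 349.15 / 2 * 0.485994 = 110600

110600 kW


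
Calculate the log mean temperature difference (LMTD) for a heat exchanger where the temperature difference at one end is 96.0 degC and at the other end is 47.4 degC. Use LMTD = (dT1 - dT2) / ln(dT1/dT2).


LMTD = (dT1 - dT2) / ln(dT1/dT2)
= (96.0 - 47.4) / ln(96.0 / 47.4) = 48.6 / 0.705726 = 68.87

68.87 degC


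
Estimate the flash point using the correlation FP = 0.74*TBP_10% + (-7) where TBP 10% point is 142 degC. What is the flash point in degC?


FP = 0.74 * 142 + (-7) = 98.08

98.08 degC


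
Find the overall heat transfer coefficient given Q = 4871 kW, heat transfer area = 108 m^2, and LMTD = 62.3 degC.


From Q = U*A*LMTD, U = Q / (A * LMTD)
U = 4871 / (108 * 62.3) = 4871 / 6728.4 = 0.7239

0.7239 kW/(m^2*K)


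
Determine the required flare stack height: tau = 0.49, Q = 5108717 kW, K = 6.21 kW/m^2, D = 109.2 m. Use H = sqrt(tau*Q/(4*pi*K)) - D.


tau*Q/(4*pi*K) = 0.49 * 5108717 / (4 * pi * 6.21) = 32077.9
sqrt(32077.9) = 179.103
H = 179.103 - 109.2 = 69.90

69.90 m


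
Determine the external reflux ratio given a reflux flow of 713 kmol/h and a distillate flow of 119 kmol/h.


Reflux ratio definition: R = L / D (liquid returned / distillate withdrawn)
L = 713 kmol/h, D = 119 kmol/h
R = 713 / 119 = 5.992

5.992


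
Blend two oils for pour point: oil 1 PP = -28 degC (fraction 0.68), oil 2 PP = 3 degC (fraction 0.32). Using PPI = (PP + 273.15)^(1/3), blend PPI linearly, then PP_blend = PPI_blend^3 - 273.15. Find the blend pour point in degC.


PPI_1 = (-28 + 273.15)^(1/3) = 6.258601
PPI_2 = (3 + 273.15)^(1/3) = 6.512009
PPI_blend = 0.68 * 6.258601 + 0.32 * 6.512009 = 6.339692
PP_blend = 6.339692^3 - 273.15 = 254.803 - 273.15 = -18.35

-18.35 degC


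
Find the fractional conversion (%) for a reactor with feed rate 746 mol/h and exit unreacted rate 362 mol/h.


X = (F_in - F_out) / F_in * 100
Moles reacted = 746 - 362 = 384
X = 384 / 746 * 100
= 0.5147 * 100
= 51.47 %

51.47 %


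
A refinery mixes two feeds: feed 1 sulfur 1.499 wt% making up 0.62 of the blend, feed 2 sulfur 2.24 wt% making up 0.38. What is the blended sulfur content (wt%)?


Linear sulfur blending: S_blend = x1*S1 + x2*S2
Contribution 1: 0.62 * 1.499 = 0.92938 wt%
Contribution 2: 0.38 * 2.24 = 0.8512 wt%
S_blend = 0.92938 + 0.8512 = 1.78058

1.78058 wt%


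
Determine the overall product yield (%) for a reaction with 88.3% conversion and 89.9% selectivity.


Overall yield = conversion (%) * selectivity (%) / 100
Conversion = 88.3%, Selectivity = 89.9%
Y = 88.3 * 89.9 / 100
= 79.3817 %

79.3817 %


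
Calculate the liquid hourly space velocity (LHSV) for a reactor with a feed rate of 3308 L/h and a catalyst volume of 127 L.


LHSV = volumetric feed rate / catalyst volume
= 3308 L/h / 127 L
= 26.05 h^-1

26.05 h^-1


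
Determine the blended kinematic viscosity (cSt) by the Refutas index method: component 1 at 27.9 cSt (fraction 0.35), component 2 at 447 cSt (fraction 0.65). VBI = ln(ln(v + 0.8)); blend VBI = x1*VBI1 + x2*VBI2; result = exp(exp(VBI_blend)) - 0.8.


Refutas method: VBN_i = 14.534*ln(ln(visc_i + 0.8)) + 10.975, blended linearly by mass fraction; since VBN is linear in VBI_i = ln(ln(visc_i + 0.8)) and the fractions sum to 1, blend VBI directly: visc = exp(exp(VBI_blend)) - 0.8
VBI_1 = ln(ln(27.9 + 0.8)) = 1.21102
VBI_2 = ln(ln(447 + 0.8)) = 1.809
VBI_blend = 0.35 * 1.21102 + 0.65 * 1.809 = 1.59971
visc_blend = exp(exp(1.59971)) - 0.8 = 140.6

140.6 cSt


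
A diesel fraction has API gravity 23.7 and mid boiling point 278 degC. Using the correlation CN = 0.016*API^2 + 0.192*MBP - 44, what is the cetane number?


CN = 0.016 * 23.7^2 + 0.192 * 278 - 44
CN = 8.98704 + 53.376 - 44 = 18.36304

18.36304


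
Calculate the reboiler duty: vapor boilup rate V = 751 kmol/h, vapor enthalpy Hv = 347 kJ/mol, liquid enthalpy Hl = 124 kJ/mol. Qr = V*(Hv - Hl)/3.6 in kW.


Qr = 751 * (347 - 124) / 3.6 = 751 * 223 / 3.6 = 46520

46520 kW


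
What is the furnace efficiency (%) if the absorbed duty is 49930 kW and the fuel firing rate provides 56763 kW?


Furnace efficiency = Q_absorbed / Q_fuel * 100
= 49930 / 56763 * 100 = 87.96

87.96 %


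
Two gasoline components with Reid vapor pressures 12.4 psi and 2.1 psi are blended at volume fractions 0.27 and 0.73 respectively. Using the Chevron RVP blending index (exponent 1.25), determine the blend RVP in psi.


Chevron index: RVP_blend = (sum xi*RVPi^1.25)^(1/1.25)
RVP^1.25 terms: 0.27 * 12.4^1.25 + 0.73 * 2.1^1.25 = 8.12805
RVP_blend = 8.12805^(1/1.25) = 5.346

5.346 psi


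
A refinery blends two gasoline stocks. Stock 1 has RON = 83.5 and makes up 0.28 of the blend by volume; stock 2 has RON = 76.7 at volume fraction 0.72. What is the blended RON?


Linear blending: RON_blend = sum(vi * RONi)
Contribution 1: 0.28 * 83.5 = 23.38
Contribution 2: 0.72 * 76.7 = 55.224
RON_blend = 23.38 + 55.224 = 78.604

78.604


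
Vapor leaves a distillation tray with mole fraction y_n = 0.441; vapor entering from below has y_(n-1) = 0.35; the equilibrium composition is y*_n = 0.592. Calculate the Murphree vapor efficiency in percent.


Murphree vapor efficiency: EMV = (y_n - y_(n-1)) / (y*_n - y_(n-1)) * 100
EMV = (0.441 - 0.35) / (0.592 - 0.35) * 100 = 0.091 / 0.242 * 100 = 37.60

37.60 %


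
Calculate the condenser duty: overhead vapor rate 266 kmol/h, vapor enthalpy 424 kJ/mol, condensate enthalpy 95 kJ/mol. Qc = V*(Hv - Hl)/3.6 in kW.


Qc = 266 * (424 - 95) / 3.6 = 266 * 329 / 3.6 = 24310

24310 kW


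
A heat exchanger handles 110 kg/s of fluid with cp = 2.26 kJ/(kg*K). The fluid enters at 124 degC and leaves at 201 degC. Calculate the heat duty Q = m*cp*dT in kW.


Q = m_dot * cp * delta_T
delta_T = 201 - 124 = 77 K
Q = 110 * 2.26 * 77
= 248.6 * 77
= 19142.2 kW

19142.2 kW


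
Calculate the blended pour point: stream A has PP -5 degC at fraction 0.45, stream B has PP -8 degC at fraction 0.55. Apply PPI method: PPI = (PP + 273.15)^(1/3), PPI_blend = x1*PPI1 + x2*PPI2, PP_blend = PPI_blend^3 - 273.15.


PPI_1 = (-5 + 273.15)^(1/3) = 6.448508
PPI_2 = (-8 + 273.15)^(1/3) = 6.42437
PPI_blend = 0.45 * 6.448508 + 0.55 * 6.42437 = 6.435232
PP_blend = 6.435232^3 - 273.15 = 266.4972 - 273.15 = -6.65

-6.65 degC


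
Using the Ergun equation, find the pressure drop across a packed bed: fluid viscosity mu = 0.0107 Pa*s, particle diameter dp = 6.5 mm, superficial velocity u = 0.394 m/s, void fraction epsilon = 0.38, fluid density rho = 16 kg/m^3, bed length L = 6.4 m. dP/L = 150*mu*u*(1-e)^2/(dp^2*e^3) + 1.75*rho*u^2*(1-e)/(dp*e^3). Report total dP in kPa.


dp = 6.5 mm = 0.0065 m
Viscous term = 150*0.0107*0.394*(1-0.38)^2 / (0.0065^2*0.38^3) = 104852
Inertial term = 1.75*16*0.394^2*(1-0.38) / (0.0065*0.38^3) = 7555.76
dP/L = 104852 + 7555.76 = 112408 Pa/m
dP = 112408 * 6.4 / 1000 = 719.4 kPa

719.4 kPa


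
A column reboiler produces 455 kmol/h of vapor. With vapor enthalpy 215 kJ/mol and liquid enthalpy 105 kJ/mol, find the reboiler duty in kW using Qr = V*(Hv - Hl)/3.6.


Qr = 455 * (215 - 105) / 3.6 = 455 * 110 / 3.6 = 13900

13900 kW


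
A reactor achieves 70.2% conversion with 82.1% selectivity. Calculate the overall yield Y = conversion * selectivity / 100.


Overall yield = conversion (%) * selectivity (%) / 100
Conversion = 70.2%, Selectivity = 82.1%
Y = 70.2 * 82.1 / 100
= 57.6342 %

57.6342 %


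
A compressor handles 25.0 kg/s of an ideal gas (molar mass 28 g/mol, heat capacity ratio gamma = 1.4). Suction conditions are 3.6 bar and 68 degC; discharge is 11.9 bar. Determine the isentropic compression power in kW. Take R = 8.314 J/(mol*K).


Isentropic work: W = m*(gamma/(gamma-1))*(R*T1/MW)*((P2/P1)^((gamma-1)/gamma) - 1)
T1 = 68 + 273.15 = 341.15 K
Pressure ratio = 11.9 / 3.6 = 3.30556
Exponent = (1.4 - 1)/1.4 = 0.285714
(P2/P1)^exp - 1 = 3.30556^0.285714 - 1 = 0.407199
W = 25.0 * 1.4 / 0.4 * 8.314 * 341.15 / 28 * 0.407199 = 3609

3609 kW


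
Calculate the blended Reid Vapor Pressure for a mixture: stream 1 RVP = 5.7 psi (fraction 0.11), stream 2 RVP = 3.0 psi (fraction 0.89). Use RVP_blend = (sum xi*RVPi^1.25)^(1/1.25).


Chevron index: RVP_blend = (sum xi*RVPi^1.25)^(1/1.25)
RVP^1.25 terms: 0.11 * 5.7^1.25 + 0.89 * 3.0^1.25 = 4.48272
RVP_blend = 4.48272^(1/1.25) = 3.321

3.321 psi


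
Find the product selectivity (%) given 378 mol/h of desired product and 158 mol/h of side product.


Selectivity = desired / (desired + undesired) * 100
Total products = 378 + 158 = 536 mol/h
S = 378 / 536 * 100
= 0.7052 * 100
= 70.52 %

70.52 %


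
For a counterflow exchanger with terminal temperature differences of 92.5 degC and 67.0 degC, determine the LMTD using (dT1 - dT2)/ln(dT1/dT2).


LMTD = (dT1 - dT2) / ln(dT1/dT2)
= (92.5 - 67.0) / ln(92.5 / 67.0) = 25.5 / 0.322516 = 79.07

79.07 degC


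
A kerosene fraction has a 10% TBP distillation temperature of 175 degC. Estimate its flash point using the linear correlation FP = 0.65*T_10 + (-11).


FP = 0.65 * 175 + (-11) = 102.75

102.75 degC


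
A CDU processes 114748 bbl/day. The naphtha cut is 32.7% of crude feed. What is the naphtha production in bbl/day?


Crude throughput = 114748 bbl/day
Fraction yield = 32.7%
yield = throughput * fraction / 100
yield = 114748 * 32.7 / 100 = 37522.596

37522.596 bbl/day


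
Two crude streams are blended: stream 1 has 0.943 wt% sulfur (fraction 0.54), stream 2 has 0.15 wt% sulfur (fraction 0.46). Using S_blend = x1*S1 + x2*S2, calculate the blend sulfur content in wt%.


Linear sulfur blending: S_blend = x1*S1 + x2*S2
Contribution 1: 0.54 * 0.943 = 0.50922 wt%
Contribution 2: 0.46 * 0.15 = 0.069 wt%
S_blend = 0.50922 + 0.069 = 0.57822

0.57822 wt%


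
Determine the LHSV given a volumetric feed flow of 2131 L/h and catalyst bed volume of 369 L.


LHSV = volumetric feed rate / catalyst volume
= 2131 L/h / 369 L
= 5.775 h^-1

5.775 h^-1


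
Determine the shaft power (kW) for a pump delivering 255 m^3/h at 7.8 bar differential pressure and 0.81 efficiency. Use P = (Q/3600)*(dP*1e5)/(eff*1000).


Q = 255 / 3600 = 0.0708333 m^3/s
P = 0.0708333 * (7.8 * 1e5) / 0.81 / 1000 = 68.21

68.21 kW


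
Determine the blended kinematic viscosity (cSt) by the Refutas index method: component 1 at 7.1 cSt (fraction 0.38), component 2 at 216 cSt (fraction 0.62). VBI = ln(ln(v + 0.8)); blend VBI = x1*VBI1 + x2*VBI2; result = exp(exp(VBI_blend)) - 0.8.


Refutas method: VBN_i = 14.534*ln(ln(visc_i + 0.8)) + 10.975, blended linearly by mass fraction; since VBN is linear in VBI_i = ln(ln(visc_i + 0.8)) and the fractions sum to 1, blend VBI directly: visc = exp(exp(VBI_blend)) - 0.8
VBI_1 = ln(ln(7.1 + 0.8)) = 0.726032
VBI_2 = ln(ln(216 + 0.8)) = 1.6825
VBI_blend = 0.38 * 0.726032 + 0.62 * 1.6825 = 1.31904
visc_blend = exp(exp(1.31904)) - 0.8 = 41.29

41.29 cSt


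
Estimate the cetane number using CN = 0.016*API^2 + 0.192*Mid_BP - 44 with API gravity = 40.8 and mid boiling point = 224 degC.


CN = 0.016 * 40.8^2 + 0.192 * 224 - 44
CN = 26.63424 + 43.008 - 44 = 25.64224

25.64224


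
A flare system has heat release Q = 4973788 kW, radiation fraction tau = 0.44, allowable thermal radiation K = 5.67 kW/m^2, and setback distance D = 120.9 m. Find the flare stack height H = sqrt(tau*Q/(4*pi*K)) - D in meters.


tau*Q/(4*pi*K) = 0.44 * 4973788 / (4 * pi * 5.67) = 30714.8
sqrt(30714.8) = 175.256
H = 175.256 - 120.9 = 54.36

54.36 m


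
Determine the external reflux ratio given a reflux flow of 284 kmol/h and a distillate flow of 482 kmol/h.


Reflux ratio definition: R = L / D (liquid returned / distillate withdrawn)
L = 284 kmol/h, D = 482 kmol/h
R = 284 / 482 = 0.5892

0.5892


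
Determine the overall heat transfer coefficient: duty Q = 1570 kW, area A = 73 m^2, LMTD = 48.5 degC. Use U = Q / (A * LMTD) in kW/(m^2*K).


From Q = U*A*LMTD, U = Q / (A * LMTD)
U = 1570 / (73 * 48.5) = 1570 / 3540.5 = 0.4434

0.4434 kW/(m^2*K)


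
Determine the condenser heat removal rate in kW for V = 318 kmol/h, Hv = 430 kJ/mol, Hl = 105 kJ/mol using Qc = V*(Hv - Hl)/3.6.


Qc = 318 * (430 - 105) / 3.6 = 318 * 325 / 3.6 = 28710

28710 kW


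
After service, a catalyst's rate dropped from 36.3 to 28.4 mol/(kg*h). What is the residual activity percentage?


Activity (%) = (rate_used / rate_fresh) * 100
rate_used = 28.4, rate_fresh = 36.3
= (28.4 / 36.3) * 100
= 0.7824 * 100 = 78.24

78.24 %


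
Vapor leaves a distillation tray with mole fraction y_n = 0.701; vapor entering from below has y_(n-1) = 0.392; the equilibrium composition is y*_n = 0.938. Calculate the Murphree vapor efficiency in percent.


Murphree vapor efficiency: EMV = (y_n - y_(n-1)) / (y*_n - y_(n-1)) * 100
EMV = (0.701 - 0.392) / (0.938 - 0.392) * 100 = 0.309 / 0.546 * 100 = 56.59

56.59 %


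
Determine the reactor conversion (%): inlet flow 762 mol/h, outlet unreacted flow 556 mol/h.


X = (F_in - F_out) / F_in * 100
Moles reacted = 762 - 556 = 206
X = 206 / 762 * 100
= 0.2703 * 100
= 27.03 %

27.03 %
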